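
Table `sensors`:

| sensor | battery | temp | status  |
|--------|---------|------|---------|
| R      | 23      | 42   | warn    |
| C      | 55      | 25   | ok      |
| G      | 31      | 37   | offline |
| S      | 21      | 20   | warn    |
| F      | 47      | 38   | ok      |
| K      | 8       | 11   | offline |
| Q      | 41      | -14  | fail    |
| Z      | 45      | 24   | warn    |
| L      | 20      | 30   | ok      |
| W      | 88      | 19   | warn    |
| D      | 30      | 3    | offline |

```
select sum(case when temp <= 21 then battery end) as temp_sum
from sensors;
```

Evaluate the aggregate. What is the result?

sensor=R: ✗
sensor=C: ✗
sensor=G: ✗
sensor=S: ✓ → 21
sensor=F: ✗
sensor=K: ✓ → 8
sensor=Q: ✓ → 41
sensor=Z: ✗
sensor=L: ✗
sensor=W: ✓ → 88
sensor=D: ✓ → 30
temp_sum = 21 + 8 + 41 + 88 + 30 = 188

188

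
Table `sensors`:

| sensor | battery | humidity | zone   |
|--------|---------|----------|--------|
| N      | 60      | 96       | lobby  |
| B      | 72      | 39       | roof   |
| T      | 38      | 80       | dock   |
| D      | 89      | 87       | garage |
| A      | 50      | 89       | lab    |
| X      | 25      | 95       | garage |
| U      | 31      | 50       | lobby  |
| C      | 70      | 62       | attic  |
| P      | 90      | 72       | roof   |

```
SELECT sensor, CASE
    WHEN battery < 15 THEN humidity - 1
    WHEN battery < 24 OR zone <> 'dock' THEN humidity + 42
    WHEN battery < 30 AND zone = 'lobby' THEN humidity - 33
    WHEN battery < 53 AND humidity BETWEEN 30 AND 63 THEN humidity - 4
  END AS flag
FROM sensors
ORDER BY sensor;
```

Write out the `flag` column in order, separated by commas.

131, 81, 104, 129, 138, 114, NULL, 92, 137

sensor=A: battery < 24 OR zone <> 'dock' → 131
sensor=B: battery < 24 OR zone <> 'dock' → 81
sensor=C: battery < 24 OR zone <> 'dock' → 104
sensor=D: battery < 24 OR zone <> 'dock' → 129
sensor=N: battery < 24 OR zone <> 'dock' → 138
sensor=P: battery < 24 OR zone <> 'dock' → 114
sensor=T: (no match → NULL) → NULL
sensor=U: battery < 24 OR zone <> 'dock' → 92
sensor=X: battery < 24 OR zone <> 'dock' → 137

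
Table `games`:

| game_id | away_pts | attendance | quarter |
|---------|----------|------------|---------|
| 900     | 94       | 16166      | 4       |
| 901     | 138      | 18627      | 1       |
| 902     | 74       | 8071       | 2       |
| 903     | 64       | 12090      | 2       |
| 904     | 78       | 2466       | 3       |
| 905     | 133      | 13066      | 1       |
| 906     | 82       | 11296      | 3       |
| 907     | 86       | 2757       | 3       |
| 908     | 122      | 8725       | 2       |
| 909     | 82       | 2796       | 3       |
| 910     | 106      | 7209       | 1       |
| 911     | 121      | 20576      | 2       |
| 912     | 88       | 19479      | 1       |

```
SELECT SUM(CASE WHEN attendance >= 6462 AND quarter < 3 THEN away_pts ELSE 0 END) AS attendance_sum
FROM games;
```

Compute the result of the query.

846

game_id=900: ✗
game_id=901: ✓ → 138
game_id=902: ✓ → 74
game_id=903: ✓ → 64
game_id=904: ✗
game_id=905: ✓ → 133
game_id=906: ✗
game_id=907: ✗
game_id=908: ✓ → 122
game_id=909: ✗
game_id=910: ✓ → 106
game_id=911: ✓ → 121
game_id=912: ✓ → 88
attendance_sum = 138 + 74 + 64 + 133 + 122 + 106 + 121 + 88 = 846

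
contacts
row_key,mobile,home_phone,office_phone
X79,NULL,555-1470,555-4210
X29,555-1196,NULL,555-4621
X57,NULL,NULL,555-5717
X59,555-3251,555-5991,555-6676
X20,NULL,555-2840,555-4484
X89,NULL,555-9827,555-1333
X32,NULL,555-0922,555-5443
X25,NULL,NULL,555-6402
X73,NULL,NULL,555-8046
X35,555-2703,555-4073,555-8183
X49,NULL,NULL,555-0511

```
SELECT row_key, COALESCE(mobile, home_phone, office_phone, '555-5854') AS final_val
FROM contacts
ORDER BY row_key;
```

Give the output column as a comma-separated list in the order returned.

row_key=X20: mobile=NULL, home_phone=555-2840 → 555-2840
row_key=X25: mobile=NULL, home_phone=NULL, office_phone=555-6402 → 555-6402
row_key=X29: mobile=555-1196 → 555-1196
row_key=X32: mobile=NULL, home_phone=555-0922 → 555-0922
row_key=X35: mobile=555-2703 → 555-2703
row_key=X49: mobile=NULL, home_phone=NULL, office_phone=555-0511 → 555-0511
row_key=X57: mobile=NULL, home_phone=NULL, office_phone=555-5717 → 555-5717
row_key=X59: mobile=555-3251 → 555-3251
row_key=X73: mobile=NULL, home_phone=NULL, office_phone=555-8046 → 555-8046
row_key=X79: mobile=NULL, home_phone=555-1470 → 555-1470
row_key=X89: mobile=NULL, home_phone=555-9827 → 555-9827

555-2840, 555-6402, 555-1196, 555-0922, 555-2703, 555-0511, 555-5717, 555-3251, 555-8046, 555-1470, 555-9827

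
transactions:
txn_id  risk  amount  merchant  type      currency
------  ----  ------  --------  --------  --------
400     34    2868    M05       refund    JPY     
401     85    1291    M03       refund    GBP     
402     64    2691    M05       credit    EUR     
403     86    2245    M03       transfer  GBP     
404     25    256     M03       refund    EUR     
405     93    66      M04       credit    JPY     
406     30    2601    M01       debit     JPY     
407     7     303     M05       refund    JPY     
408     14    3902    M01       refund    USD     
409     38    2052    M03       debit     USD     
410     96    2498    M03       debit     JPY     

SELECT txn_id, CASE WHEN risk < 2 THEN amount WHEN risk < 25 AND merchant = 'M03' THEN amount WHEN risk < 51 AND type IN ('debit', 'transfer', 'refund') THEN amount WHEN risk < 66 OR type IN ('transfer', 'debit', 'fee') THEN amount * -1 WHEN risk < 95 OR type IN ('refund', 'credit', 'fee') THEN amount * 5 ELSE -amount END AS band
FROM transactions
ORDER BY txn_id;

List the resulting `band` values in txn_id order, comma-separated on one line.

txn_id=400: risk < 51 AND type IN ('debit', 'transfer', 'refund') → 2868
txn_id=401: risk < 95 OR type IN ('refund', 'credit', 'fee') → 6455
txn_id=402: risk < 66 OR type IN ('transfer', 'debit', 'fee') → -2691
txn_id=403: risk < 66 OR type IN ('transfer', 'debit', 'fee') → -2245
txn_id=404: risk < 51 AND type IN ('debit', 'transfer', 'refund') → 256
txn_id=405: risk < 95 OR type IN ('refund', 'credit', 'fee') → 330
txn_id=406: risk < 51 AND type IN ('debit', 'transfer', 'refund') → 2601
txn_id=407: risk < 51 AND type IN ('debit', 'transfer', 'refund') → 303
txn_id=408: risk < 51 AND type IN ('debit', 'transfer', 'refund') → 3902
txn_id=409: risk < 51 AND type IN ('debit', 'transfer', 'refund') → 2052
txn_id=410: risk < 66 OR type IN ('transfer', 'debit', 'fee') → -2498

2868, 6455, -2691, -2245, 256, 330, 2601, 303, 3902, 2052, -2498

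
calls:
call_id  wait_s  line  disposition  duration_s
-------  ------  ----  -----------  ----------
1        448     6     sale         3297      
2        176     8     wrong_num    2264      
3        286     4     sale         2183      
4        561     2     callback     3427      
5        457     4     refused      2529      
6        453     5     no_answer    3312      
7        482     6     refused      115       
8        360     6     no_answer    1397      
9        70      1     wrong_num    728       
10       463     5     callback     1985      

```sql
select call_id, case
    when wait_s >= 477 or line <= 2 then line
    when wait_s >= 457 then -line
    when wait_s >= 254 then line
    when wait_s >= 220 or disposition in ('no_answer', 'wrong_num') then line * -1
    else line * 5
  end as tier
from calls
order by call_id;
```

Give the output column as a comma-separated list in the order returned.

call_id=1: wait_s >= 254 → 6
call_id=2: wait_s >= 220 or disposition in ('no_answer', 'wrong_num') → -8
call_id=3: wait_s >= 254 → 4
call_id=4: wait_s >= 477 or line <= 2 → 2
call_id=5: wait_s >= 457 → -4
call_id=6: wait_s >= 254 → 5
call_id=7: wait_s >= 477 or line <= 2 → 6
call_id=8: wait_s >= 254 → 6
call_id=9: wait_s >= 477 or line <= 2 → 1
call_id=10: wait_s >= 457 → -5

6, -8, 4, 2, -4, 5, 6, 6, 1, -5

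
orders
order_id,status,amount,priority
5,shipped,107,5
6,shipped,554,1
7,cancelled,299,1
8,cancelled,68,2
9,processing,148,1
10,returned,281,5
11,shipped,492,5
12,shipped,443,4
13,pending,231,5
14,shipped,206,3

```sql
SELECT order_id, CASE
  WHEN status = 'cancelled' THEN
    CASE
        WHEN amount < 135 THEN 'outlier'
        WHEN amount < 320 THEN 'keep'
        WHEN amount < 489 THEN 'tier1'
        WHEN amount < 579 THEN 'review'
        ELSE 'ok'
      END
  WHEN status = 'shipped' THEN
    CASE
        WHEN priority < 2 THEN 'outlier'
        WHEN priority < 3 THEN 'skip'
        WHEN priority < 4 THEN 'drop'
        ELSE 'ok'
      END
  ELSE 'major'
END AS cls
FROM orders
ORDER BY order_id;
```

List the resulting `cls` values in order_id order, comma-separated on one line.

order_id=5: status='shipped' → inner[ELSE] → ok
order_id=6: status='shipped' → inner[priority < 2] → outlier
order_id=7: status='cancelled' → inner[amount < 320] → keep
order_id=8: status='cancelled' → inner[amount < 135] → outlier
order_id=9: status='processing' → outer ELSE → major
order_id=10: status='returned' → outer ELSE → major
order_id=11: status='shipped' → inner[ELSE] → ok
order_id=12: status='shipped' → inner[ELSE] → ok
order_id=13: status='pending' → outer ELSE → major
order_id=14: status='shipped' → inner[priority < 4] → drop

ok, outlier, keep, outlier, major, major, ok, ok, major, drop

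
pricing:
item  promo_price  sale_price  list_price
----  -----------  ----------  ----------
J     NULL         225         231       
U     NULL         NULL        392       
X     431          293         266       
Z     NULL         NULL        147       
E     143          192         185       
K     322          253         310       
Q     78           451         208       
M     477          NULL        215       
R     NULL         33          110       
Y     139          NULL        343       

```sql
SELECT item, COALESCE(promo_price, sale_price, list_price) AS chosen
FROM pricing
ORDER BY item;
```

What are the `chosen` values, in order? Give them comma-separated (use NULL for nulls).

item=E: promo_price=143 → 143
item=J: promo_price=NULL, sale_price=225 → 225
item=K: promo_price=322 → 322
item=M: promo_price=477 → 477
item=Q: promo_price=78 → 78
item=R: promo_price=NULL, sale_price=33 → 33
item=U: promo_price=NULL, sale_price=NULL, list_price=392 → 392
item=X: promo_price=431 → 431
item=Y: promo_price=139 → 139
item=Z: promo_price=NULL, sale_price=NULL, list_price=147 → 147

143, 225, 322, 477, 78, 33, 392, 431, 139, 147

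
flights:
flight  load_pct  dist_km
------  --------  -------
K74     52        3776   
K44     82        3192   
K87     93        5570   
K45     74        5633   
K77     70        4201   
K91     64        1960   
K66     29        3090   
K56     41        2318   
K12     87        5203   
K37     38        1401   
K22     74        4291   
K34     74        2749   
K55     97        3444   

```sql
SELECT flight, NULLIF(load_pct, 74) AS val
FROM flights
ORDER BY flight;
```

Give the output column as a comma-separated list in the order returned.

flight=K12: load_pct=87 vs 74: differ → 87
flight=K22: load_pct=74 vs 74: equal → NULL
flight=K34: load_pct=74 vs 74: equal → NULL
flight=K37: load_pct=38 vs 74: differ → 38
flight=K44: load_pct=82 vs 74: differ → 82
flight=K45: load_pct=74 vs 74: equal → NULL
flight=K55: load_pct=97 vs 74: differ → 97
flight=K56: load_pct=41 vs 74: differ → 41
flight=K66: load_pct=29 vs 74: differ → 29
flight=K74: load_pct=52 vs 74: differ → 52
flight=K77: load_pct=70 vs 74: differ → 70
flight=K87: load_pct=93 vs 74: differ → 93
flight=K91: load_pct=64 vs 74: differ → 64

87, NULL, NULL, 38, 82, NULL, 97, 41, 29, 52, 70, 93, 64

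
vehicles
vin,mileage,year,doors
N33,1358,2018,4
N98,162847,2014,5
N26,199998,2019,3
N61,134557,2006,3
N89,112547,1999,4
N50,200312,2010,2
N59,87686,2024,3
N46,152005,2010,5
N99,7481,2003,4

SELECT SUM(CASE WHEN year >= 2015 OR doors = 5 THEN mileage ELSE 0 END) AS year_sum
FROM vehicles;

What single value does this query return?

603894

vin=N33: ✓ → 1358
vin=N98: ✓ → 162847
vin=N26: ✓ → 199998
vin=N61: ✗
vin=N89: ✗
vin=N50: ✗
vin=N59: ✓ → 87686
vin=N46: ✓ → 152005
vin=N99: ✗
year_sum = 1358 + 162847 + 199998 + 87686 + 152005 = 603894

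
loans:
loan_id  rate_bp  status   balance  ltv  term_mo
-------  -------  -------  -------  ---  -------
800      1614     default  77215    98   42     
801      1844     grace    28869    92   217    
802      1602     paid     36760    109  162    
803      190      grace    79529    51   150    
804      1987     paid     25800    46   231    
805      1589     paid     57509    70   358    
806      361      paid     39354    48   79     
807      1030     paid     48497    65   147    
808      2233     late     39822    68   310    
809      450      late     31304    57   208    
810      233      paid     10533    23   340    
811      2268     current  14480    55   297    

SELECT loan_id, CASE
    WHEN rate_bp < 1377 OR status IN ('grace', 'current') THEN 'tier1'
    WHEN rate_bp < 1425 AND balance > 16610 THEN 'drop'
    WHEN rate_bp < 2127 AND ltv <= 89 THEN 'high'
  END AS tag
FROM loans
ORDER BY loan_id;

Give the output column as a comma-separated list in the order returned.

NULL, tier1, NULL, tier1, high, high, tier1, tier1, NULL, tier1, tier1, tier1

loan_id=800: (no match → NULL) → NULL
loan_id=801: rate_bp < 1377 OR status IN ('grace', 'current') → tier1
loan_id=802: (no match → NULL) → NULL
loan_id=803: rate_bp < 1377 OR status IN ('grace', 'current') → tier1
loan_id=804: rate_bp < 2127 AND ltv <= 89 → high
loan_id=805: rate_bp < 2127 AND ltv <= 89 → high
loan_id=806: rate_bp < 1377 OR status IN ('grace', 'current') → tier1
loan_id=807: rate_bp < 1377 OR status IN ('grace', 'current') → tier1
loan_id=808: (no match → NULL) → NULL
loan_id=809: rate_bp < 1377 OR status IN ('grace', 'current') → tier1
loan_id=810: rate_bp < 1377 OR status IN ('grace', 'current') → tier1
loan_id=811: rate_bp < 1377 OR status IN ('grace', 'current') → tier1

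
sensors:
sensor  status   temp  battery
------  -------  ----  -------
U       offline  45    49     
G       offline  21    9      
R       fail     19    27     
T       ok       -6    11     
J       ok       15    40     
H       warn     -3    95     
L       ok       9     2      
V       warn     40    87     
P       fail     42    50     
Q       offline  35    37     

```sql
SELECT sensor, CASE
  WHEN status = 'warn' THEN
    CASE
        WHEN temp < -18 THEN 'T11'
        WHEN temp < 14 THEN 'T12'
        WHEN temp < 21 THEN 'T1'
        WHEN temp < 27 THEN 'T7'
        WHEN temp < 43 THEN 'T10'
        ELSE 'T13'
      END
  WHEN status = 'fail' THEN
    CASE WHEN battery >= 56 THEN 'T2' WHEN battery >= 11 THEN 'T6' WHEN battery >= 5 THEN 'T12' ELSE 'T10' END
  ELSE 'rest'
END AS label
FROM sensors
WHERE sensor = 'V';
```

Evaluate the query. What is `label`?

T10

sensor = V: status=warn, temp=40, battery=87.
status='warn' → inner[temp < 43] → T10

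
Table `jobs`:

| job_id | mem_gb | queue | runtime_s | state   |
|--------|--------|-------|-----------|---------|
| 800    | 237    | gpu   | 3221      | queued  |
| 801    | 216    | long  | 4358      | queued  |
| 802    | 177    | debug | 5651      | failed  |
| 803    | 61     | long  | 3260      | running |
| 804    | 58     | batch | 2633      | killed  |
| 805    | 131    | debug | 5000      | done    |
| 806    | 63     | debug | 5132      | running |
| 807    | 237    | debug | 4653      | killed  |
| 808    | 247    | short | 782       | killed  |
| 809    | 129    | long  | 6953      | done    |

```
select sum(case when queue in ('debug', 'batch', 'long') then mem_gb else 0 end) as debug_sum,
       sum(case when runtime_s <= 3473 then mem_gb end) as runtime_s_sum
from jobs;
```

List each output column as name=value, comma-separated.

[debug_sum: queue in ('debug', 'batch', 'long')]
job_id=800: ✗
job_id=801: ✓ → 216
job_id=802: ✓ → 177
job_id=803: ✓ → 61
job_id=804: ✓ → 58
job_id=805: ✓ → 131
job_id=806: ✓ → 63
job_id=807: ✓ → 237
job_id=808: ✗
job_id=809: ✓ → 129
debug_sum = 216 + 177 + 61 + 58 + 131 + 63 + 237 + 129 = 1072
—
[runtime_s_sum: runtime_s <= 3473]
job_id=800: ✓ → 237
job_id=801: ✗
job_id=802: ✗
job_id=803: ✓ → 61
job_id=804: ✓ → 58
job_id=805: ✗
job_id=806: ✗
job_id=807: ✗
job_id=808: ✓ → 247
job_id=809: ✗
runtime_s_sum = 237 + 61 + 58 + 247 = 603

debug_sum=1072, runtime_s_sum=603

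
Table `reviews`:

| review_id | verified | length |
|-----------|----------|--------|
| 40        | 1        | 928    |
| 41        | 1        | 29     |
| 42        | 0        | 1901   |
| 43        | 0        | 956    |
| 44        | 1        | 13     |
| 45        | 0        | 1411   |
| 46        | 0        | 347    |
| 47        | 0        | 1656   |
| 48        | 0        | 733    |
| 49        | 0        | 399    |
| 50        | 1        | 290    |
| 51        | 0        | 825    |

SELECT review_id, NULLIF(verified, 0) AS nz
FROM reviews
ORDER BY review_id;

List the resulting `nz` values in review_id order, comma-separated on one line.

review_id=40: verified=1 vs 0: differ → 1
review_id=41: verified=1 vs 0: differ → 1
review_id=42: verified=0 vs 0: equal → NULL
review_id=43: verified=0 vs 0: equal → NULL
review_id=44: verified=1 vs 0: differ → 1
review_id=45: verified=0 vs 0: equal → NULL
review_id=46: verified=0 vs 0: equal → NULL
review_id=47: verified=0 vs 0: equal → NULL
review_id=48: verified=0 vs 0: equal → NULL
review_id=49: verified=0 vs 0: equal → NULL
review_id=50: verified=1 vs 0: differ → 1
review_id=51: verified=0 vs 0: equal → NULL

1, 1, NULL, NULL, 1, NULL, NULL, NULL, NULL, NULL, 1, NULL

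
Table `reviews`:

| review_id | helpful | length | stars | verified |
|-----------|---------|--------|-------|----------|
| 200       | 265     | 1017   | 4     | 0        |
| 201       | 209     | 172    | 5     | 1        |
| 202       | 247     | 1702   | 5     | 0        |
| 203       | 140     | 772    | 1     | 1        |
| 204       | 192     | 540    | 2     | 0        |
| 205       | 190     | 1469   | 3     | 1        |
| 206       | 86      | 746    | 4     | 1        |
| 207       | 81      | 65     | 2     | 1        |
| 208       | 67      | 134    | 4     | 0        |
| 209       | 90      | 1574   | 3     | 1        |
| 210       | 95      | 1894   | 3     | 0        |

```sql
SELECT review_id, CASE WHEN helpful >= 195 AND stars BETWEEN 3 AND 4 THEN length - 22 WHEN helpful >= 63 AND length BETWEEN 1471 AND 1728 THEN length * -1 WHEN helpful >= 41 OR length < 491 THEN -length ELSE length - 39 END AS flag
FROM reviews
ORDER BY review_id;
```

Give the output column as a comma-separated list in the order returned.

review_id=200: helpful >= 195 AND stars BETWEEN 3 AND 4 → 995
review_id=201: helpful >= 41 OR length < 491 → -172
review_id=202: helpful >= 63 AND length BETWEEN 1471 AND 1728 → -1702
review_id=203: helpful >= 41 OR length < 491 → -772
review_id=204: helpful >= 41 OR length < 491 → -540
review_id=205: helpful >= 41 OR length < 491 → -1469
review_id=206: helpful >= 41 OR length < 491 → -746
review_id=207: helpful >= 41 OR length < 491 → -65
review_id=208: helpful >= 41 OR length < 491 → -134
review_id=209: helpful >= 63 AND length BETWEEN 1471 AND 1728 → -1574
review_id=210: helpful >= 41 OR length < 491 → -1894

995, -172, -1702, -772, -540, -1469, -746, -65, -134, -1574, -1894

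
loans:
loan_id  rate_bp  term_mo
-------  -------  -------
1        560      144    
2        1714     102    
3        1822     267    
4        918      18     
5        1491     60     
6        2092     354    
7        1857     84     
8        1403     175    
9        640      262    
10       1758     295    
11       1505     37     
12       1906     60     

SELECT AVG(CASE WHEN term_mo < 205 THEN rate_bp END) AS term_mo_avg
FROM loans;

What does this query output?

1419.25

loan_id=1: ✓ → 560
loan_id=2: ✓ → 1714
loan_id=3: ✗
loan_id=4: ✓ → 918
loan_id=5: ✓ → 1491
loan_id=6: ✗
loan_id=7: ✓ → 1857
loan_id=8: ✓ → 1403
loan_id=9: ✗
loan_id=10: ✗
loan_id=11: ✓ → 1505
loan_id=12: ✓ → 1906
term_mo_avg = (560 + 1714 + 918 + 1491 + 1857 + 1403 + 1505 + 1906) / 8 = 1419.25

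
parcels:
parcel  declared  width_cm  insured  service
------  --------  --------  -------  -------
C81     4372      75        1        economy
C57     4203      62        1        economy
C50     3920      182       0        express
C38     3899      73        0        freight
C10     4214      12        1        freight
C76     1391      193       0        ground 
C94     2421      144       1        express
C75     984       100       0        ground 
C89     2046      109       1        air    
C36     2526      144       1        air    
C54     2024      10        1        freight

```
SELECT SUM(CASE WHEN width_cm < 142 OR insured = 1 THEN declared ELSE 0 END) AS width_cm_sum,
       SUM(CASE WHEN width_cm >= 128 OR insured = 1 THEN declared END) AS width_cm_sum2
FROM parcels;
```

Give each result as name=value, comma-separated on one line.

width_cm_sum=26689, width_cm_sum2=27117

[width_cm_sum: width_cm < 142 OR insured = 1]
parcel=C81: ✓ → 4372
parcel=C57: ✓ → 4203
parcel=C50: ✗
parcel=C38: ✓ → 3899
parcel=C10: ✓ → 4214
parcel=C76: ✗
parcel=C94: ✓ → 2421
parcel=C75: ✓ → 984
parcel=C89: ✓ → 2046
parcel=C36: ✓ → 2526
parcel=C54: ✓ → 2024
width_cm_sum = 4372 + 4203 + 3899 + 4214 + 2421 + 984 + 2046 + 2526 + 2024 = 26689
—
[width_cm_sum2: width_cm >= 128 OR insured = 1]
parcel=C81: ✓ → 4372
parcel=C57: ✓ → 4203
parcel=C50: ✓ → 3920
parcel=C38: ✗
parcel=C10: ✓ → 4214
parcel=C76: ✓ → 1391
parcel=C94: ✓ → 2421
parcel=C75: ✗
parcel=C89: ✓ → 2046
parcel=C36: ✓ → 2526
parcel=C54: ✓ → 2024
width_cm_sum2 = 4372 + 4203 + 3920 + 4214 + 1391 + 2421 + 2046 + 2526 + 2024 = 27117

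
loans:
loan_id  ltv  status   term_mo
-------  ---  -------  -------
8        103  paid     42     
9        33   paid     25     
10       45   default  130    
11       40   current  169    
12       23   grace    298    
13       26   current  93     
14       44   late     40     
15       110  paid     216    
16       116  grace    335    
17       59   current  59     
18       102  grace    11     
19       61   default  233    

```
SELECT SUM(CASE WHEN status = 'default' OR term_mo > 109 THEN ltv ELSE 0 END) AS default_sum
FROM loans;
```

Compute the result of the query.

loan_id=8: ✗
loan_id=9: ✗
loan_id=10: ✓ → 45
loan_id=11: ✓ → 40
loan_id=12: ✓ → 23
loan_id=13: ✗
loan_id=14: ✗
loan_id=15: ✓ → 110
loan_id=16: ✓ → 116
loan_id=17: ✗
loan_id=18: ✗
loan_id=19: ✓ → 61
default_sum = 45 + 40 + 23 + 110 + 116 + 61 = 395

395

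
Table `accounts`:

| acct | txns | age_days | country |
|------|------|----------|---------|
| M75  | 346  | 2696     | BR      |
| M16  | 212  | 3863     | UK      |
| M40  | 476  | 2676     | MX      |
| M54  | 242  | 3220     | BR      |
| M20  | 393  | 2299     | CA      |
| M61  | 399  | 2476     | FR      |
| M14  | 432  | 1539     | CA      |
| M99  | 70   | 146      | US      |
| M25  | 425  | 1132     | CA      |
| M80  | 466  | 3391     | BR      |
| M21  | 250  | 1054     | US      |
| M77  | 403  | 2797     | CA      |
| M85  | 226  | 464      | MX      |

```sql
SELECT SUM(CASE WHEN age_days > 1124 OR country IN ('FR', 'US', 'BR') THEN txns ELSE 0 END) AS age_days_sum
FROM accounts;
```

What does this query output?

acct=M75: ✓ → 346
acct=M16: ✓ → 212
acct=M40: ✓ → 476
acct=M54: ✓ → 242
acct=M20: ✓ → 393
acct=M61: ✓ → 399
acct=M14: ✓ → 432
acct=M99: ✓ → 70
acct=M25: ✓ → 425
acct=M80: ✓ → 466
acct=M21: ✓ → 250
acct=M77: ✓ → 403
acct=M85: ✗
age_days_sum = 346 + 212 + 476 + 242 + 393 + 399 + 432 + 70 + 425 + 466 + 250 + 403 = 4114

4114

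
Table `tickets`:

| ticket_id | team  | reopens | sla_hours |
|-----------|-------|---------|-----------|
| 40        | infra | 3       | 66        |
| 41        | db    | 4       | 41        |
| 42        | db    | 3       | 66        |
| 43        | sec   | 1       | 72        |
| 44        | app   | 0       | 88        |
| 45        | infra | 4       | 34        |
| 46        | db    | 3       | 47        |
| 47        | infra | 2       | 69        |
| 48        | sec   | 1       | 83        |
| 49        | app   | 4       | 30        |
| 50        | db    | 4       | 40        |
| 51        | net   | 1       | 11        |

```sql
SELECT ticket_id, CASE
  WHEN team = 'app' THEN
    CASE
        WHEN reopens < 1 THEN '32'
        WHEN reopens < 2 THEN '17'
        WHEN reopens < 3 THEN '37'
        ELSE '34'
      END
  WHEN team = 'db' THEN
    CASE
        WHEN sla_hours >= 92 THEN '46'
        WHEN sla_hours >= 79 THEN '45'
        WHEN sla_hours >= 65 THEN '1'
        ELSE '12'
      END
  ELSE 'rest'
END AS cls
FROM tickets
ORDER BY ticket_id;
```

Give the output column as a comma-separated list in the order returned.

ticket_id=40: team='infra' → outer ELSE → rest
ticket_id=41: team='db' → inner[ELSE] → 12
ticket_id=42: team='db' → inner[sla_hours >= 65] → 1
ticket_id=43: team='sec' → outer ELSE → rest
ticket_id=44: team='app' → inner[reopens < 1] → 32
ticket_id=45: team='infra' → outer ELSE → rest
ticket_id=46: team='db' → inner[ELSE] → 12
ticket_id=47: team='infra' → outer ELSE → rest
ticket_id=48: team='sec' → outer ELSE → rest
ticket_id=49: team='app' → inner[ELSE] → 34
ticket_id=50: team='db' → inner[ELSE] → 12
ticket_id=51: team='net' → outer ELSE → rest

rest, 12, 1, rest, 32, rest, 12, rest, rest, 34, 12, rest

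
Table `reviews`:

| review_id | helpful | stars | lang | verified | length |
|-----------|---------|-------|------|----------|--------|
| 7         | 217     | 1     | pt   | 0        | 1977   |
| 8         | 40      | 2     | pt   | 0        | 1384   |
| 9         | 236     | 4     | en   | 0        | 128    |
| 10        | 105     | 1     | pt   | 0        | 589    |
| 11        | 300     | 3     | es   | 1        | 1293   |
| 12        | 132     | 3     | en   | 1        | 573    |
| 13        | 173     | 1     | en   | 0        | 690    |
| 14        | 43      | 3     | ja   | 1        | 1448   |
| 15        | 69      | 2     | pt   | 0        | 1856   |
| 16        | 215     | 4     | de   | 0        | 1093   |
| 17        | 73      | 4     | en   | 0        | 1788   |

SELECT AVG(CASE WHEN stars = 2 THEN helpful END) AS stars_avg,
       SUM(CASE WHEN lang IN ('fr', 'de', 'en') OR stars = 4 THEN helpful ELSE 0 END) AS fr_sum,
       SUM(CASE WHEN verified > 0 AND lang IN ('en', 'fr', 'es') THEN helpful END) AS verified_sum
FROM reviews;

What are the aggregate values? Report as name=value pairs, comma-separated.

stars_avg=54.5, fr_sum=829, verified_sum=432

[stars_avg: stars = 2]
review_id=7: ✗
review_id=8: ✓ → 40
review_id=9: ✗
review_id=10: ✗
review_id=11: ✗
review_id=12: ✗
review_id=13: ✗
review_id=14: ✗
review_id=15: ✓ → 69
review_id=16: ✗
review_id=17: ✗
stars_avg = (40 + 69) / 2 = 54.5
—
[fr_sum: lang IN ('fr', 'de', 'en') OR stars = 4]
review_id=7: ✗
review_id=8: ✗
review_id=9: ✓ → 236
review_id=10: ✗
review_id=11: ✗
review_id=12: ✓ → 132
review_id=13: ✓ → 173
review_id=14: ✗
review_id=15: ✗
review_id=16: ✓ → 215
review_id=17: ✓ → 73
fr_sum = 236 + 132 + 173 + 215 + 73 = 829
—
[verified_sum: verified > 0 AND lang IN ('en', 'fr', 'es')]
review_id=7: ✗
review_id=8: ✗
review_id=9: ✗
review_id=10: ✗
review_id=11: ✓ → 300
review_id=12: ✓ → 132
review_id=13: ✗
review_id=14: ✗
review_id=15: ✗
review_id=16: ✗
review_id=17: ✗
verified_sum = 300 + 132 = 432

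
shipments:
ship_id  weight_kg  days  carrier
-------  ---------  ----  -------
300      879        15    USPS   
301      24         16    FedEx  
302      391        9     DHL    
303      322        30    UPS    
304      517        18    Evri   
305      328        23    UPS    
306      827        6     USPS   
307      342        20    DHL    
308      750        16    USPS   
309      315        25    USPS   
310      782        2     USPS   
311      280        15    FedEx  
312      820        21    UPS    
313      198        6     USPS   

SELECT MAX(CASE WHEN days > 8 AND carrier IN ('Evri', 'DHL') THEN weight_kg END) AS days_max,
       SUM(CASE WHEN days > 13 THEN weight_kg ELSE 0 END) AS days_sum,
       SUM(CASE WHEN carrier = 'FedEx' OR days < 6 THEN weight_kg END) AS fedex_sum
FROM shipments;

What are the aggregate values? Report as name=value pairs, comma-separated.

[days_max: days > 8 AND carrier IN ('Evri', 'DHL')]
ship_id=300: ✗
ship_id=301: ✗
ship_id=302: ✓ → 391
ship_id=303: ✗
ship_id=304: ✓ → 517
ship_id=305: ✗
ship_id=306: ✗
ship_id=307: ✓ → 342
ship_id=308: ✗
ship_id=309: ✗
ship_id=310: ✗
ship_id=311: ✗
ship_id=312: ✗
ship_id=313: ✗
days_max = MAX(391, 517, 342) = 517
—
[days_sum: days > 13]
ship_id=300: ✓ → 879
ship_id=301: ✓ → 24
ship_id=302: ✗
ship_id=303: ✓ → 322
ship_id=304: ✓ → 517
ship_id=305: ✓ → 328
ship_id=306: ✗
ship_id=307: ✓ → 342
ship_id=308: ✓ → 750
ship_id=309: ✓ → 315
ship_id=310: ✗
ship_id=311: ✓ → 280
ship_id=312: ✓ → 820
ship_id=313: ✗
days_sum = 879 + 24 + 322 + 517 + 328 + 342 + 750 + 315 + 280 + 820 = 4577
—
[fedex_sum: carrier = 'FedEx' OR days < 6]
ship_id=300: ✗
ship_id=301: ✓ → 24
ship_id=302: ✗
ship_id=303: ✗
ship_id=304: ✗
ship_id=305: ✗
ship_id=306: ✗
ship_id=307: ✗
ship_id=308: ✗
ship_id=309: ✗
ship_id=310: ✓ → 782
ship_id=311: ✓ → 280
ship_id=312: ✗
ship_id=313: ✗
fedex_sum = 24 + 782 + 280 = 1086

days_max=517, days_sum=4577, fedex_sum=1086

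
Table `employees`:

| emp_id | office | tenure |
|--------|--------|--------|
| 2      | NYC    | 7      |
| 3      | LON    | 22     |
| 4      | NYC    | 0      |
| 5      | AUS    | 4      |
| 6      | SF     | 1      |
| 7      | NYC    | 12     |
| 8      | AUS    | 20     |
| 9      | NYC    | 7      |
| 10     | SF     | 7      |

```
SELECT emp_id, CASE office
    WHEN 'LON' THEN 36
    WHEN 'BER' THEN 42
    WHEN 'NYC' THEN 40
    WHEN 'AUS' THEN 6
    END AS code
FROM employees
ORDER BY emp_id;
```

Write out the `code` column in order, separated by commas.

emp_id=2: office='NYC' → 40
emp_id=3: office='LON' → 36
emp_id=4: office='NYC' → 40
emp_id=5: office='AUS' → 6
emp_id=6: (no match → NULL) → NULL
emp_id=7: office='NYC' → 40
emp_id=8: office='AUS' → 6
emp_id=9: office='NYC' → 40
emp_id=10: (no match → NULL) → NULL

40, 36, 40, 6, NULL, 40, 6, 40, NULL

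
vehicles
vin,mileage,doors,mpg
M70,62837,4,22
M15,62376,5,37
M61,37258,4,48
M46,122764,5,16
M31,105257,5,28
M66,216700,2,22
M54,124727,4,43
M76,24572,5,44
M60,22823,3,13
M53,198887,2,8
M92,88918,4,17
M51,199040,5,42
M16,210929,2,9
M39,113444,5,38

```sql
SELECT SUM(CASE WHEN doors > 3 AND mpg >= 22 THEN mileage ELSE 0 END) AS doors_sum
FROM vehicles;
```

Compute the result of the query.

729511

vin=M70: ✓ → 62837
vin=M15: ✓ → 62376
vin=M61: ✓ → 37258
vin=M46: ✗
vin=M31: ✓ → 105257
vin=M66: ✗
vin=M54: ✓ → 124727
vin=M76: ✓ → 24572
vin=M60: ✗
vin=M53: ✗
vin=M92: ✗
vin=M51: ✓ → 199040
vin=M16: ✗
vin=M39: ✓ → 113444
doors_sum = 62837 + 62376 + 37258 + 105257 + 124727 + 24572 + 199040 + 113444 = 729511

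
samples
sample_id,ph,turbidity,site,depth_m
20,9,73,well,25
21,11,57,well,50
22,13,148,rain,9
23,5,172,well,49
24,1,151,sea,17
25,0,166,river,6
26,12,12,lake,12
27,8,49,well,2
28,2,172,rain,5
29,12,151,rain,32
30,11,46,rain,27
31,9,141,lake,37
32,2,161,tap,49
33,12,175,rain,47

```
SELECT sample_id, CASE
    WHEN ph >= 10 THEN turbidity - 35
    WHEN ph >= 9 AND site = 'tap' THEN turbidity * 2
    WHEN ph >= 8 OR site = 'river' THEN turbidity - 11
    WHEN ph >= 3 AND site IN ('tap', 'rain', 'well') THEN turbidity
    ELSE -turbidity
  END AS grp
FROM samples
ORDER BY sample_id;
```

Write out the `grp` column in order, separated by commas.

62, 22, 113, 172, -151, 155, -23, 38, -172, 116, 11, 130, -161, 140

sample_id=20: ph >= 8 OR site = 'river' → 62
sample_id=21: ph >= 10 → 22
sample_id=22: ph >= 10 → 113
sample_id=23: ph >= 3 AND site IN ('tap', 'rain', 'well') → 172
sample_id=24: ELSE → -151
sample_id=25: ph >= 8 OR site = 'river' → 155
sample_id=26: ph >= 10 → -23
sample_id=27: ph >= 8 OR site = 'river' → 38
sample_id=28: ELSE → -172
sample_id=29: ph >= 10 → 116
sample_id=30: ph >= 10 → 11
sample_id=31: ph >= 8 OR site = 'river' → 130
sample_id=32: ELSE → -161
sample_id=33: ph >= 10 → 140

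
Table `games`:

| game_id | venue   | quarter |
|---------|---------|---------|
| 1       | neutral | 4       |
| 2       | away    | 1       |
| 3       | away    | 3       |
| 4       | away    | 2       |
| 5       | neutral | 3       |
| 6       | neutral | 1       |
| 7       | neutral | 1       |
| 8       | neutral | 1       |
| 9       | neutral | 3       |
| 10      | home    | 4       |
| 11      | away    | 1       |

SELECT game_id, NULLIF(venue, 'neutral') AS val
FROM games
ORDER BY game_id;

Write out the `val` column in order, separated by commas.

game_id=1: venue=neutral vs neutral: equal → NULL
game_id=2: venue=away vs neutral: differ → away
game_id=3: venue=away vs neutral: differ → away
game_id=4: venue=away vs neutral: differ → away
game_id=5: venue=neutral vs neutral: equal → NULL
game_id=6: venue=neutral vs neutral: equal → NULL
game_id=7: venue=neutral vs neutral: equal → NULL
game_id=8: venue=neutral vs neutral: equal → NULL
game_id=9: venue=neutral vs neutral: equal → NULL
game_id=10: venue=home vs neutral: differ → home
game_id=11: venue=away vs neutral: differ → away

NULL, away, away, away, NULL, NULL, NULL, NULL, NULL, home, away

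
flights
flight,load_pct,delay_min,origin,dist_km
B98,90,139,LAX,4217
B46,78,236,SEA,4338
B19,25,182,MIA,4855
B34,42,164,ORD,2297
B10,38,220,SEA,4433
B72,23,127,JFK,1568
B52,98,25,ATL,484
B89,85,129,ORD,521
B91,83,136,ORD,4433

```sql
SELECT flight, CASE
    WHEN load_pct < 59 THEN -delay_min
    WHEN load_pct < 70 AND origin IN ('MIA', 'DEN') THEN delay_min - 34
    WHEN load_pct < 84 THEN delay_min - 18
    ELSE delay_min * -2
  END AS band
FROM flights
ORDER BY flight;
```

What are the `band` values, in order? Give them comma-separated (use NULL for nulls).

-220, -182, -164, 218, -50, -127, -258, 118, -278

flight=B10: load_pct < 59 → -220
flight=B19: load_pct < 59 → -182
flight=B34: load_pct < 59 → -164
flight=B46: load_pct < 84 → 218
flight=B52: ELSE → -50
flight=B72: load_pct < 59 → -127
flight=B89: ELSE → -258
flight=B91: load_pct < 84 → 118
flight=B98: ELSE → -278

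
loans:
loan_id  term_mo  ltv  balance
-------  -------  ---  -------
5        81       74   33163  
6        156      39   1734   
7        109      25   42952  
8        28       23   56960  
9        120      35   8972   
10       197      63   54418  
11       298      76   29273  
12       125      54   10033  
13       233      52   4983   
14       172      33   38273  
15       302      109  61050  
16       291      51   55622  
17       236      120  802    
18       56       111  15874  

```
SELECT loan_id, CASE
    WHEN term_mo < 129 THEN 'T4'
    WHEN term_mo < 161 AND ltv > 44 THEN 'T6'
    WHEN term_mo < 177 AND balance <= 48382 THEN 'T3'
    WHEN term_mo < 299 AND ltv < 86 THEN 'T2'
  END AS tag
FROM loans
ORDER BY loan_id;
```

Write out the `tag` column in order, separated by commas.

loan_id=5: term_mo < 129 → T4
loan_id=6: term_mo < 177 AND balance <= 48382 → T3
loan_id=7: term_mo < 129 → T4
loan_id=8: term_mo < 129 → T4
loan_id=9: term_mo < 129 → T4
loan_id=10: term_mo < 299 AND ltv < 86 → T2
loan_id=11: term_mo < 299 AND ltv < 86 → T2
loan_id=12: term_mo < 129 → T4
loan_id=13: term_mo < 299 AND ltv < 86 → T2
loan_id=14: term_mo < 177 AND balance <= 48382 → T3
loan_id=15: (no match → NULL) → NULL
loan_id=16: term_mo < 299 AND ltv < 86 → T2
loan_id=17: (no match → NULL) → NULL
loan_id=18: term_mo < 129 → T4

T4, T3, T4, T4, T4, T2, T2, T4, T2, T3, NULL, T2, NULL, T4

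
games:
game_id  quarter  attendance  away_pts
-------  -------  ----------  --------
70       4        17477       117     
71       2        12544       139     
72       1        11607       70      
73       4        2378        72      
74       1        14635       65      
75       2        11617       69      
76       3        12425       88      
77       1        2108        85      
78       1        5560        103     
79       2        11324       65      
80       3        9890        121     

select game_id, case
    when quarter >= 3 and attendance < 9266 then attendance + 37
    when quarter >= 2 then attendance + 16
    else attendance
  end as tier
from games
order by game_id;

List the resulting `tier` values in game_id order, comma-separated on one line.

17493, 12560, 11607, 2415, 14635, 11633, 12441, 2108, 5560, 11340, 9906

game_id=70: quarter >= 2 → 17493
game_id=71: quarter >= 2 → 12560
game_id=72: ELSE → 11607
game_id=73: quarter >= 3 and attendance < 9266 → 2415
game_id=74: ELSE → 14635
game_id=75: quarter >= 2 → 11633
game_id=76: quarter >= 2 → 12441
game_id=77: ELSE → 2108
game_id=78: ELSE → 5560
game_id=79: quarter >= 2 → 11340
game_id=80: quarter >= 2 → 9906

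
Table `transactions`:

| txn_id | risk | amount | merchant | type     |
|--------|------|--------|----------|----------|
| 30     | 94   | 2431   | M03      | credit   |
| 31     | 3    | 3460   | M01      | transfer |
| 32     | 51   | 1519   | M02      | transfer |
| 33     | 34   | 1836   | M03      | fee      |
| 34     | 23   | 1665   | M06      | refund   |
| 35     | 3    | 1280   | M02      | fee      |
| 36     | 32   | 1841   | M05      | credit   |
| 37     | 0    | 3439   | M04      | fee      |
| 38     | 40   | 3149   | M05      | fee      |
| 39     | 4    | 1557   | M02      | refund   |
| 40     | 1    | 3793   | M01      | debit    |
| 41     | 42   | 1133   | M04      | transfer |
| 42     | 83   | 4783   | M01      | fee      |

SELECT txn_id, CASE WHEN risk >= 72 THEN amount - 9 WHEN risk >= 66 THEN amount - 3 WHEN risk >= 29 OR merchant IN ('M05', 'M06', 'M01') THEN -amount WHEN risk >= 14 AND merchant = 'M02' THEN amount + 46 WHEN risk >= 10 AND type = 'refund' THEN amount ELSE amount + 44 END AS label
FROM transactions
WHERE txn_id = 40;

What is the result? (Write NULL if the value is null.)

txn_id = 40: risk=1, amount=3793, merchant=M01, type=debit.
risk >= 72 → false
risk >= 66 → false
risk >= 29 OR merchant IN ('M05', 'M06', 'M01') → true → -3793

-3793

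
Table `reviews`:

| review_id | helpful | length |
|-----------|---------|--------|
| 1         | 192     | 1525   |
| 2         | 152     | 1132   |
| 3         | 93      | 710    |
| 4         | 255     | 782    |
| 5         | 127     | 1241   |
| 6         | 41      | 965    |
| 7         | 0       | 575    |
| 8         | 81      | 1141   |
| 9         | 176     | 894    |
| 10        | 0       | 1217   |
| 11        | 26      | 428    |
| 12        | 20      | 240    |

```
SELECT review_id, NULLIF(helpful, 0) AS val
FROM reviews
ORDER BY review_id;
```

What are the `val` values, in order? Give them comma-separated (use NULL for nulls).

review_id=1: helpful=192 vs 0: differ → 192
review_id=2: helpful=152 vs 0: differ → 152
review_id=3: helpful=93 vs 0: differ → 93
review_id=4: helpful=255 vs 0: differ → 255
review_id=5: helpful=127 vs 0: differ → 127
review_id=6: helpful=41 vs 0: differ → 41
review_id=7: helpful=0 vs 0: equal → NULL
review_id=8: helpful=81 vs 0: differ → 81
review_id=9: helpful=176 vs 0: differ → 176
review_id=10: helpful=0 vs 0: equal → NULL
review_id=11: helpful=26 vs 0: differ → 26
review_id=12: helpful=20 vs 0: differ → 20

192, 152, 93, 255, 127, 41, NULL, 81, 176, NULL, 26, 20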